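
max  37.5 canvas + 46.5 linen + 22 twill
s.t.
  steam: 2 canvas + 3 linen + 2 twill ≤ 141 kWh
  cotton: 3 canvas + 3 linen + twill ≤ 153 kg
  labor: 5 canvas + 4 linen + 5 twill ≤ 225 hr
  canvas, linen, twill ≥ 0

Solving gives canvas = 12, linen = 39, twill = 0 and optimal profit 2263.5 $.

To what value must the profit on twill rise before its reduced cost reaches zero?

24.5

Binding: steam and cotton. Non-binding: labor (9 unused).
Since labor is not tight, its dual is 0.
Dual feasibility on the basic columns requires 2·y_steam + 3·y_cotton = 37.5, 3·y_steam + 3·y_cotton = 46.5.
Solving: y_steam = 9, y_cotton = 6.5.
twill enters the basis when its profit ≥ yᵀa₃ = 9·2 + 6.5·1 = 24.5.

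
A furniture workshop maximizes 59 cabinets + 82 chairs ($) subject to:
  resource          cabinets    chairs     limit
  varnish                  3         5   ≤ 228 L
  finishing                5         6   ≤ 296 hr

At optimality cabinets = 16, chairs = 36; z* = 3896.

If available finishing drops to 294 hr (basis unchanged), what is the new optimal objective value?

Check each constraint at x*: varnish 228/228 (tight); finishing 296/296 (tight).
Dual feasibility on the basic columns requires 3·y_varnish + 5·y_finishing = 59, 5·y_varnish + 6·y_finishing = 82.
Solving: y_varnish = 8, y_finishing = 7.
Δz = y_finishing·Δb = 7 × (-2) = -14, so new z* = 3896 − 14 = 3882.

3882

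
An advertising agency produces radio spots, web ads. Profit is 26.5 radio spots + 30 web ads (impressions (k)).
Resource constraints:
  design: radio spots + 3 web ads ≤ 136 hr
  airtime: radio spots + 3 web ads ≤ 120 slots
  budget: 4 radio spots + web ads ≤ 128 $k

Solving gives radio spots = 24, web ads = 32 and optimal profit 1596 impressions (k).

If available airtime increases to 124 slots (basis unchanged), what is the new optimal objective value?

Binding: airtime and budget. Non-binding: design (16 unused).
Slack constraints have shadow price 0 (complementary slackness).
From A_Bᵀ y = c: 1·y_airtime + 4·y_budget = 26.5; 3·y_airtime + 1·y_budget = 30.
→ y_airtime = 8.5 and y_budget = 4.5.
Δz = y_airtime·Δb = 8.5 × (4) = 34, so new z* = 1596 + 34 = 1630.

1630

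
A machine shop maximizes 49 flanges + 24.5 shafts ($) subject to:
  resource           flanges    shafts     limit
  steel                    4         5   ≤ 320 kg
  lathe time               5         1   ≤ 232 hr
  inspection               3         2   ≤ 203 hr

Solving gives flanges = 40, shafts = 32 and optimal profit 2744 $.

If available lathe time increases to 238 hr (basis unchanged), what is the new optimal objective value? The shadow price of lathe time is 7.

Δb = 6, so new z* = 2744 + (7)·(6) = 2744 + 42 = 2786.

2786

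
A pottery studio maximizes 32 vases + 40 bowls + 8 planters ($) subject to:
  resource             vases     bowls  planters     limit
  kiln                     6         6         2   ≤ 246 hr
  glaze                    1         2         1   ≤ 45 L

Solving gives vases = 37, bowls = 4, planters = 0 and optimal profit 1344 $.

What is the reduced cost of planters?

Check each constraint at x*: kiln 246/246 (tight); glaze 45/45 (tight).
From A_Bᵀ y = c: 6·y_kiln + 1·y_glaze = 32; 6·y_kiln + 2·y_glaze = 40.
Solving: y_kiln = 4, y_glaze = 8.
Reduced cost of planters: c₃ − yᵀa₃ = 8 − (4·2 + 8·1) = 8 − 16 = -8.

-8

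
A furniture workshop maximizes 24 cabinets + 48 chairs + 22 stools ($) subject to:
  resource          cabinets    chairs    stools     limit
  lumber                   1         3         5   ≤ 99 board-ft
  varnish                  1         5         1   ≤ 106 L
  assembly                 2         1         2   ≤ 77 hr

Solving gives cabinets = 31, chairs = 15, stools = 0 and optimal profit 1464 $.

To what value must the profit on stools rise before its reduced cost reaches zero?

24

Check each constraint at x*: lumber 76/99 (slack 23); varnish 106/106 (tight); assembly 77/77 (tight).
By complementary slackness, y = 0 for the non-binding constraint.
From A_Bᵀ y = c: 1·y_varnish + 2·y_assembly = 24; 5·y_varnish + 1·y_assembly = 48.
→ y_varnish = 8 and y_assembly = 8.
stools enters the basis when its profit ≥ yᵀa₃ = 8·1 + 8·2 = 24.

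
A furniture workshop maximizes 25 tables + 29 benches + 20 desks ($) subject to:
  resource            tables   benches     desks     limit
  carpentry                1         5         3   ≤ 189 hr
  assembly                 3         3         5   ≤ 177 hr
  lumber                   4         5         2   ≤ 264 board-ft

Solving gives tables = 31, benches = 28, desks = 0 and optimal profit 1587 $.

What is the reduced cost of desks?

Binding: assembly and lumber. Non-binding: carpentry (18 unused).
Slack constraints have shadow price 0 (complementary slackness).
The binding rows give the dual system: 3·y_assembly + 4·y_lumber = 25 and 3·y_assembly + 5·y_lumber = 29.
→ y_assembly = 3 and y_lumber = 4.
Reduced cost of desks: c₃ − yᵀa₃ = 20 − (3·5 + 4·2) = 20 − 23 = -3.

-3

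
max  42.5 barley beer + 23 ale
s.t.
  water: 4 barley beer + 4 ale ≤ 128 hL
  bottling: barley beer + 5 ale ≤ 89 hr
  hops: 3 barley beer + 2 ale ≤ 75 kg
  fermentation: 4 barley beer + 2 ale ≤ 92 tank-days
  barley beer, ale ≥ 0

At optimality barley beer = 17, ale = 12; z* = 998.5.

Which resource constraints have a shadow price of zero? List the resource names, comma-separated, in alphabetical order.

bottling, water

water: 116/128 (slack 12)
bottling: 77/89 (slack 12)
hops: 75/75 (binding)
fermentation: 92/92 (binding)
By complementary slackness, a constraint with positive slack has shadow price 0 → bottling, water.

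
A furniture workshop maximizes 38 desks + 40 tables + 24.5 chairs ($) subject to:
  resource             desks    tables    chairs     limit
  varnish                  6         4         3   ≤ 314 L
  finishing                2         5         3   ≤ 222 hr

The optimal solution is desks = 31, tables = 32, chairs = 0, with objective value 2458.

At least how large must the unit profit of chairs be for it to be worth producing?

Check each constraint at x*: varnish 314/314 (tight); finishing 222/222 (tight).
The binding rows give the dual system: 6·y_varnish + 2·y_finishing = 38 and 4·y_varnish + 5·y_finishing = 40.
This yields shadow prices y_varnish = 5, y_finishing = 4.
chairs enters the basis when its profit ≥ yᵀa₃ = 5·3 + 4·3 = 27.

27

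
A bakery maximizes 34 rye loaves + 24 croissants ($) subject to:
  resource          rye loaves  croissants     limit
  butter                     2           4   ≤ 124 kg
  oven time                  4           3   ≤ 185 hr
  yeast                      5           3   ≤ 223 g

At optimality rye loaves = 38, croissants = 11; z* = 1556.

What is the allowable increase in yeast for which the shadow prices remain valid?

Binding constraints: oven time, yeast. The basis is B = [[4,3],[5,3]] with det -3.
Per unit increase in yeast, x* moves by d = (1, -1.3333).
The basis stays optimal until croissants reaches 0; allowable increase = 8.25 g.

8.25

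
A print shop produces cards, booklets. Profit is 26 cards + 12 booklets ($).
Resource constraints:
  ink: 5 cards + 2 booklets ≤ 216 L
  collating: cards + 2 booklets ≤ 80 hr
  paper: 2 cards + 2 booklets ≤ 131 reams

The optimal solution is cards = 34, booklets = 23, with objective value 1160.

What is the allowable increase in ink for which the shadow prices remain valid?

Binding constraints: ink, collating. The basis is B = [[5,2],[1,2]] with det 8.
Per unit increase in ink, x* moves by d = (0.25, -0.125).
The basis stays optimal until paper becomes binding; allowable increase = 68 L.

68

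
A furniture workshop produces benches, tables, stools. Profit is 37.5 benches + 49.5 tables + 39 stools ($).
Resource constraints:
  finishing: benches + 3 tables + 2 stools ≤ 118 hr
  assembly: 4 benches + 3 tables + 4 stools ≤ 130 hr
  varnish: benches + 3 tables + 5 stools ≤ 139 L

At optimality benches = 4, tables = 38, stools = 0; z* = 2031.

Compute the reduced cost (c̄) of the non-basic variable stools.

-8

Check each constraint at x*: finishing 118/118 (tight); assembly 130/130 (tight); varnish 118/139 (slack 21).
Slack constraints have shadow price 0 (complementary slackness).
The binding rows give the dual system: 1·y_finishing + 4·y_assembly = 37.5 and 3·y_finishing + 3·y_assembly = 49.5.
→ y_finishing = 9.5 and y_assembly = 7.
Reduced cost of stools: c₃ − yᵀa₃ = 39 − (9.5·2 + 7·4) = 39 − 47 = -8.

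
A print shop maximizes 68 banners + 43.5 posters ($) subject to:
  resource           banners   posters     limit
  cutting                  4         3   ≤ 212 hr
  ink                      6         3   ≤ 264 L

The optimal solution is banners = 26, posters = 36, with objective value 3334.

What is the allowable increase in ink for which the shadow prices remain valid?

54

Binding constraints: cutting, ink. The basis is B = [[4,3],[6,3]] with det -6.
Per unit increase in ink, x* moves by d = (0.5, -0.6667).
The basis stays optimal until posters reaches 0; allowable increase = 54 L.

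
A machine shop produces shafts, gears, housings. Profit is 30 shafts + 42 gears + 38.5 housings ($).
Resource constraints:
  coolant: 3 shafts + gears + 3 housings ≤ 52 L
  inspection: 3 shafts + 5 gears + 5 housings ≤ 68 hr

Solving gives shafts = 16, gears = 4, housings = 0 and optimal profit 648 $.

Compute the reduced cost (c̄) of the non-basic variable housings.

At the optimum: coolant uses 52 of 52 (binding); inspection uses 68 of 68 (binding).
Dual feasibility on the basic columns requires 3·y_coolant + 3·y_inspection = 30, 1·y_coolant + 5·y_inspection = 42.
Solving: y_coolant = 2, y_inspection = 8.
Reduced cost of housings: c₃ − yᵀa₃ = 38.5 − (2·3 + 8·5) = 38.5 − 46 = -7.5.

-7.5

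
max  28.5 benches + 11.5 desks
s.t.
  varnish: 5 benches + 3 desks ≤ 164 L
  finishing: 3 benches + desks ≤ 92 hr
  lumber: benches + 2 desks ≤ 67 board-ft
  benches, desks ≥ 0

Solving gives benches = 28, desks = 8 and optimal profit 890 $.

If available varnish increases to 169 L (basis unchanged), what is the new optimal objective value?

897.5

Binding: varnish and finishing. Non-binding: lumber (23 unused).
Slack constraints have shadow price 0 (complementary slackness).
From A_Bᵀ y = c: 5·y_varnish + 3·y_finishing = 28.5; 3·y_varnish + 1·y_finishing = 11.5.
This yields shadow prices y_varnish = 1.5, y_finishing = 7.
Δz = y_varnish·Δb = 1.5 × (5) = 7.5, so new z* = 890 + 7.5 = 897.5.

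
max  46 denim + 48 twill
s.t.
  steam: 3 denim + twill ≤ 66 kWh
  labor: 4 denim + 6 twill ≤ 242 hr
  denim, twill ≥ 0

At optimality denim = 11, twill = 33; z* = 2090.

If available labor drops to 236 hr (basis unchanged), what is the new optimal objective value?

2048

Check each constraint at x*: steam 66/66 (tight); labor 242/242 (tight).
From A_Bᵀ y = c: 3·y_steam + 4·y_labor = 46; 1·y_steam + 6·y_labor = 48.
→ y_steam = 6 and y_labor = 7.
Δz = y_labor·Δb = 7 × (-6) = -42, so new z* = 2090 − 42 = 2048.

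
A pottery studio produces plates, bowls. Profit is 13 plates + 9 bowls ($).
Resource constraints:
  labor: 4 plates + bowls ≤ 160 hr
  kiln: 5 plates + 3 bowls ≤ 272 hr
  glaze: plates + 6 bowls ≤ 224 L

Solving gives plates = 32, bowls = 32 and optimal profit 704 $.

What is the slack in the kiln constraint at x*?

kiln used = 5·32 + 3·32 = 256; slack = 272 − 256 = 16.

16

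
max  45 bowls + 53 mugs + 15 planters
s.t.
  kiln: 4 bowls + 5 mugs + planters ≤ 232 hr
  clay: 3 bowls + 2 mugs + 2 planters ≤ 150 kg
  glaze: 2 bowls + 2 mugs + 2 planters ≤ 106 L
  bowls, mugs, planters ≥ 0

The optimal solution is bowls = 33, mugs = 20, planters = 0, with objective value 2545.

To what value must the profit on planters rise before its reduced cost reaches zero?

21

Check each constraint at x*: kiln 232/232 (tight); clay 139/150 (slack 11); glaze 106/106 (tight).
Since clay is not tight, its dual is 0.
From A_Bᵀ y = c: 4·y_kiln + 2·y_glaze = 45; 5·y_kiln + 2·y_glaze = 53.
→ y_kiln = 8 and y_glaze = 6.5.
planters enters the basis when its profit ≥ yᵀa₃ = 8·1 + 6.5·2 = 21.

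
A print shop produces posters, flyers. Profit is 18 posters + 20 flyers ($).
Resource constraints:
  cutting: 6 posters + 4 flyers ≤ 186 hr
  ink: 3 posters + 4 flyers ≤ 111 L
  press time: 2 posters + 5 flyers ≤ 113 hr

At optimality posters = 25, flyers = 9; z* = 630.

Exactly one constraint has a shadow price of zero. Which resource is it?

press time

cutting: 186/186 (binding)
ink: 111/111 (binding)
press time: 95/113 (slack 18)
By complementary slackness, a constraint with positive slack has shadow price 0 → press time.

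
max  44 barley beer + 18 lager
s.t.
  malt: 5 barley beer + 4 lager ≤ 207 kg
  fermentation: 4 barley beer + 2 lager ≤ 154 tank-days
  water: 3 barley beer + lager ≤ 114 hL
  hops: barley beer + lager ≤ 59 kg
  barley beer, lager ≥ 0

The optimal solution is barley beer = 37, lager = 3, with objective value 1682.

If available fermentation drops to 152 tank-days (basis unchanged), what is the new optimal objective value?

1672

Binding: fermentation and water. Non-binding: malt (10 unused), hops (19 unused).
Since malt, hops are not tight, their duals are 0.
Dual feasibility on the basic columns requires 4·y_fermentation + 3·y_water = 44, 2·y_fermentation + 1·y_water = 18.
→ y_fermentation = 5 and y_water = 8.
Δz = y_fermentation·Δb = 5 × (-2) = -10, so new z* = 1682 − 10 = 1672.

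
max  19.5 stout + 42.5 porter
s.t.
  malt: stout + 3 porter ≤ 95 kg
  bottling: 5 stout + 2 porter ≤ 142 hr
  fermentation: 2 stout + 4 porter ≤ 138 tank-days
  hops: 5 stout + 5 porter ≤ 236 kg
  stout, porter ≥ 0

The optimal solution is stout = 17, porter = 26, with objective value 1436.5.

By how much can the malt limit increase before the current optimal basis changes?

Binding constraints: malt, fermentation. The basis is B = [[1,3],[2,4]] with det -2.
Per unit increase in malt, x* moves by d = (-2, 1).
The basis stays optimal until stout reaches 0; allowable increase = 8.5 kg.

8.5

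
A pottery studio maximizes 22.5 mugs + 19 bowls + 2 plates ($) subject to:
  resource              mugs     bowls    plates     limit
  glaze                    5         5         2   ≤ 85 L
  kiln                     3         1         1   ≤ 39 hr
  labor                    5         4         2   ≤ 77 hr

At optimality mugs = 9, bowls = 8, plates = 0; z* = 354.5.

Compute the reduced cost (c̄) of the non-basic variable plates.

Binding: glaze and labor. Non-binding: kiln (4 unused).
Slack constraints have shadow price 0 (complementary slackness).
The binding rows give the dual system: 5·y_glaze + 5·y_labor = 22.5 and 5·y_glaze + 4·y_labor = 19.
This yields shadow prices y_glaze = 1, y_labor = 3.5.
Reduced cost of plates: c₃ − yᵀa₃ = 2 − (1·2 + 3.5·2) = 2 − 9 = -7.

-7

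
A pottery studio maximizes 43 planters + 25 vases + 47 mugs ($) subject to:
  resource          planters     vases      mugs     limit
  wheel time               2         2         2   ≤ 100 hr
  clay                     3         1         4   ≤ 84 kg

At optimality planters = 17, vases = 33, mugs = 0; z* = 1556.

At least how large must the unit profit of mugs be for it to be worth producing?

At the optimum: wheel time uses 100 of 100 (binding); clay uses 84 of 84 (binding).
The binding rows give the dual system: 2·y_wheel time + 3·y_clay = 43 and 2·y_wheel time + 1·y_clay = 25.
→ y_wheel time = 8 and y_clay = 9.
mugs enters the basis when its profit ≥ yᵀa₃ = 8·2 + 9·4 = 52.

52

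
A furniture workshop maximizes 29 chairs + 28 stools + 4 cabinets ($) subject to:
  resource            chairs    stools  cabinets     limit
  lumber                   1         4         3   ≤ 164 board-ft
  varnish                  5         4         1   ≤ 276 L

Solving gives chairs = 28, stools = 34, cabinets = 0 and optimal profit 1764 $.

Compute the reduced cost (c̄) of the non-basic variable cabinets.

-6

Check each constraint at x*: lumber 164/164 (tight); varnish 276/276 (tight).
Dual feasibility on the basic columns requires 1·y_lumber + 5·y_varnish = 29, 4·y_lumber + 4·y_varnish = 28.
→ y_lumber = 1.5 and y_varnish = 5.5.
Reduced cost of cabinets: c₃ − yᵀa₃ = 4 − (1.5·3 + 5.5·1) = 4 − 10 = -6.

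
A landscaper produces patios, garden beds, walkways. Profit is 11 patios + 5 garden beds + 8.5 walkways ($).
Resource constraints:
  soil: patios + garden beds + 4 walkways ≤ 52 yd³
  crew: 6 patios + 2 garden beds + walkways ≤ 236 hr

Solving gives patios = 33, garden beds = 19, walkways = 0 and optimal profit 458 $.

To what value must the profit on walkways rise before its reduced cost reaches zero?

9.5

Both soil and crew are binding at x*.
From A_Bᵀ y = c: 1·y_soil + 6·y_crew = 11; 1·y_soil + 2·y_crew = 5.
Solving: y_soil = 2, y_crew = 1.5.
walkways enters the basis when its profit ≥ yᵀa₃ = 2·4 + 1.5·1 = 9.5.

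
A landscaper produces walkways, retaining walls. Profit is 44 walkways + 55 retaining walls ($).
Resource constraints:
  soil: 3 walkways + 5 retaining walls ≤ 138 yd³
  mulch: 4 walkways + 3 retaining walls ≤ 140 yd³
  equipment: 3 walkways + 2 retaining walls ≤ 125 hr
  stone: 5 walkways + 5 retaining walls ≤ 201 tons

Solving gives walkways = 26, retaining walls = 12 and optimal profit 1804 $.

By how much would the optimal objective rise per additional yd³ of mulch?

5

Check each constraint at x*: soil 138/138 (tight); mulch 140/140 (tight); equipment 102/125 (slack 23); stone 190/201 (slack 11).
By complementary slackness, y = 0 for the non-binding constraints.
Dual feasibility on the basic columns requires 3·y_soil + 4·y_mulch = 44, 5·y_soil + 3·y_mulch = 55.
Solving: y_soil = 8, y_mulch = 5.
Shadow price of mulch = 5.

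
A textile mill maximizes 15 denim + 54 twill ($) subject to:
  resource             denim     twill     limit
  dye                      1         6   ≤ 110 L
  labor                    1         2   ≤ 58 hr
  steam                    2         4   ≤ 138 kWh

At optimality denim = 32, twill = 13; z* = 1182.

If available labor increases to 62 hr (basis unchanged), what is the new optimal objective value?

1218

Binding: dye and labor. Non-binding: steam (22 unused).
Since steam is not tight, its dual is 0.
Dual feasibility on the basic columns requires 1·y_dye + 1·y_labor = 15, 6·y_dye + 2·y_labor = 54.
Solving: y_dye = 6, y_labor = 9.
Δz = y_labor·Δb = 9 × (4) = 36, so new z* = 1182 + 36 = 1218.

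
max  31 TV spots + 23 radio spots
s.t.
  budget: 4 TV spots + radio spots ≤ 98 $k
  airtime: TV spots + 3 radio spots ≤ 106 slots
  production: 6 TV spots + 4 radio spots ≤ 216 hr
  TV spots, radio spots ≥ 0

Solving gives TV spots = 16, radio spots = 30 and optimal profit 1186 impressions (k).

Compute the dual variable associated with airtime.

Binding: airtime and production. Non-binding: budget (4 unused).
Slack constraints have shadow price 0 (complementary slackness).
From A_Bᵀ y = c: 1·y_airtime + 6·y_production = 31; 3·y_airtime + 4·y_production = 23.
This yields shadow prices y_airtime = 1, y_production = 5.
Shadow price of airtime = 1.

1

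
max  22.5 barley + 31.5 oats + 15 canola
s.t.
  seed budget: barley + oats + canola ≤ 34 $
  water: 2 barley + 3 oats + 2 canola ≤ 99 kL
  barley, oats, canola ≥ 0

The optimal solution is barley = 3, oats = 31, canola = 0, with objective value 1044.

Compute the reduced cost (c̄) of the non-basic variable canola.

Check each constraint at x*: seed budget 34/34 (tight); water 99/99 (tight).
Dual feasibility on the basic columns requires 1·y_seed budget + 2·y_water = 22.5, 1·y_seed budget + 3·y_water = 31.5.
This yields shadow prices y_seed budget = 4.5, y_water = 9.
Reduced cost of canola: c₃ − yᵀa₃ = 15 − (4.5·1 + 9·2) = 15 − 22.5 = -7.5.

-7.5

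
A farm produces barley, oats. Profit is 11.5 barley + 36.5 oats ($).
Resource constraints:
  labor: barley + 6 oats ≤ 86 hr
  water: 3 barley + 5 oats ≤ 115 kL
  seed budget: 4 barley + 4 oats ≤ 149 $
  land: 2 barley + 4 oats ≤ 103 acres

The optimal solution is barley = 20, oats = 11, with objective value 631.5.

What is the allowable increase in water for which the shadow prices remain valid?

16.25

Binding constraints: labor, water. The basis is B = [[1,6],[3,5]] with det -13.
Per unit increase in water, x* moves by d = (0.4615, -0.0769).
The basis stays optimal until seed budget becomes binding; allowable increase = 16.25 kL.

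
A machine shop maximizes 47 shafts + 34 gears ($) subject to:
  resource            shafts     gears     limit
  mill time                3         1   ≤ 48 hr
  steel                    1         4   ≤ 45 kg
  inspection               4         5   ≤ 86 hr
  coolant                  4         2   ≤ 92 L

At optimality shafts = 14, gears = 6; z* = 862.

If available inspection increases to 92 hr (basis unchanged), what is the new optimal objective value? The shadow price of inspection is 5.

892

Δb = 6, so new z* = 862 + (5)·(6) = 862 + 30 = 892.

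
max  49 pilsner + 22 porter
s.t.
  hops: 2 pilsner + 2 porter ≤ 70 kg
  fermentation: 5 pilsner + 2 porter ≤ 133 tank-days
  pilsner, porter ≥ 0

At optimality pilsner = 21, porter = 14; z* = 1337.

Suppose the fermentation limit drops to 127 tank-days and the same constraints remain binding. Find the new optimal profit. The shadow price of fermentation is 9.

Δb = -6, so new z* = 1337 + (9)·(-6) = 1337 − 54 = 1283.

1283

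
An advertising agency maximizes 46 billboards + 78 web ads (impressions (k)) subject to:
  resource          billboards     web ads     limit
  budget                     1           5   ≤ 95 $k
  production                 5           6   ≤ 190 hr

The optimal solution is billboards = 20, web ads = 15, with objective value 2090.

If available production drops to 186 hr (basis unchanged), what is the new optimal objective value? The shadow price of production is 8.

2058

Δb = -4, so new z* = 2090 + (8)·(-4) = 2090 − 32 = 2058.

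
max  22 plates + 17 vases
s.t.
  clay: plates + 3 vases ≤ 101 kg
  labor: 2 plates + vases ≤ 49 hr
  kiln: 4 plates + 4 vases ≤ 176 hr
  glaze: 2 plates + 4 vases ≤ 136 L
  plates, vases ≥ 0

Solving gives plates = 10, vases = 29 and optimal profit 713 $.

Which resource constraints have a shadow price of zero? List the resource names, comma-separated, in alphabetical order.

clay, kiln

clay: 97/101 (slack 4)
labor: 49/49 (binding)
kiln: 156/176 (slack 20)
glaze: 136/136 (binding)
By complementary slackness, a constraint with positive slack has shadow price 0 → clay, kiln.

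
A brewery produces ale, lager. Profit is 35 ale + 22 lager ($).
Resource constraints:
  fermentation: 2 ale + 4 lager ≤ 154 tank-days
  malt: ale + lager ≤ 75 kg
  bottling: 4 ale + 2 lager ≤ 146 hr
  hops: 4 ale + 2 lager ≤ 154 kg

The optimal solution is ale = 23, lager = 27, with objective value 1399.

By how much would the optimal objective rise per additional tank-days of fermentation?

1.5

Binding: fermentation and bottling. Non-binding: malt (25 unused), hops (8 unused).
By complementary slackness, y = 0 for the non-binding constraints.
The binding rows give the dual system: 2·y_fermentation + 4·y_bottling = 35 and 4·y_fermentation + 2·y_bottling = 22.
This yields shadow prices y_fermentation = 1.5, y_bottling = 8.
Shadow price of fermentation = 1.5.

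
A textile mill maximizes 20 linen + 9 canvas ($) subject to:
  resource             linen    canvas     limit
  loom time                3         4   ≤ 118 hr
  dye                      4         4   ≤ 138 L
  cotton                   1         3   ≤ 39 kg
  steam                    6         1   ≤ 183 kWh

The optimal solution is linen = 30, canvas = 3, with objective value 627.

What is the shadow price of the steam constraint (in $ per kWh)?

3

At the optimum: loom time uses 102 of 118 (slack = 16); dye uses 132 of 138 (slack = 6); cotton uses 39 of 39 (binding); steam uses 183 of 183 (binding).
By complementary slackness, y = 0 for the non-binding constraints.
From A_Bᵀ y = c: 1·y_cotton + 6·y_steam = 20; 3·y_cotton + 1·y_steam = 9.
This yields shadow prices y_cotton = 2, y_steam = 3.
Shadow price of steam = 3.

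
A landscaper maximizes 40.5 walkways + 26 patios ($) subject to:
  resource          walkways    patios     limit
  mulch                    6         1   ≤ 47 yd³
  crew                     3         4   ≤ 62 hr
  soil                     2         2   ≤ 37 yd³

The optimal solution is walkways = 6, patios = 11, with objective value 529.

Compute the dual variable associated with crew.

5.5

Binding: mulch and crew. Non-binding: soil (3 unused).
Slack constraints have shadow price 0 (complementary slackness).
Dual feasibility on the basic columns requires 6·y_mulch + 3·y_crew = 40.5, 1·y_mulch + 4·y_crew = 26.
Solving: y_mulch = 4, y_crew = 5.5.
Shadow price of crew = 5.5.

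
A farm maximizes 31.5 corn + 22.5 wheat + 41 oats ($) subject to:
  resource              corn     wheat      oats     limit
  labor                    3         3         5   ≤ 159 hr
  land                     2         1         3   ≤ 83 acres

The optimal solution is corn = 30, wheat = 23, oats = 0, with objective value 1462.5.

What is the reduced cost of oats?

-8.5

Check each constraint at x*: labor 159/159 (tight); land 83/83 (tight).
From A_Bᵀ y = c: 3·y_labor + 2·y_land = 31.5; 3·y_labor + 1·y_land = 22.5.
This yields shadow prices y_labor = 4.5, y_land = 9.
Reduced cost of oats: c₃ − yᵀa₃ = 41 − (4.5·5 + 9·3) = 41 − 49.5 = -8.5.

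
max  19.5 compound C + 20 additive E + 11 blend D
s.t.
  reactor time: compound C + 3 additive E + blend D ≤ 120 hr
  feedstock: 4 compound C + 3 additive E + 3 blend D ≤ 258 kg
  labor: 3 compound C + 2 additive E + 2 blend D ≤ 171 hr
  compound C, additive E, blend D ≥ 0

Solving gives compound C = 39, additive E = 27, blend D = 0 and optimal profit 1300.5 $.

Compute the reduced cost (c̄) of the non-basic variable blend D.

Binding: reactor time and labor. Non-binding: feedstock (21 unused).
Since feedstock is not tight, its dual is 0.
From A_Bᵀ y = c: 1·y_reactor time + 3·y_labor = 19.5; 3·y_reactor time + 2·y_labor = 20.
This yields shadow prices y_reactor time = 3, y_labor = 5.5.
Reduced cost of blend D: c₃ − yᵀa₃ = 11 − (3·1 + 5.5·2) = 11 − 14 = -3.

-3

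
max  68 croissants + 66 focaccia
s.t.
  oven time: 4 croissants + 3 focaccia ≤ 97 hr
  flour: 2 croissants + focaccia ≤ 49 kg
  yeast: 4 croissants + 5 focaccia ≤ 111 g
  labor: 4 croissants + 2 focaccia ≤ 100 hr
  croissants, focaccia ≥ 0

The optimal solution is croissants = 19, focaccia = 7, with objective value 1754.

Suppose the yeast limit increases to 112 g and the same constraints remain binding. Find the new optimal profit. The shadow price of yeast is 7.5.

1761.5

Δb = 1, so new z* = 1754 + (7.5)·(1) = 1754 + 7.5 = 1761.5.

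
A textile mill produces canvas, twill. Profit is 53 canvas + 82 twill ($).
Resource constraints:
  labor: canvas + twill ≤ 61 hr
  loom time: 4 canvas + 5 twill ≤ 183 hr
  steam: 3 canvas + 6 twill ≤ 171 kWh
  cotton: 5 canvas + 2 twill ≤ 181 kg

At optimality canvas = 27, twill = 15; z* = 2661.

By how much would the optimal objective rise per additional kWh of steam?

At the optimum: labor uses 42 of 61 (slack = 19); loom time uses 183 of 183 (binding); steam uses 171 of 171 (binding); cotton uses 165 of 181 (slack = 16).
Since labor, cotton are not tight, their duals are 0.
From A_Bᵀ y = c: 4·y_loom time + 3·y_steam = 53; 5·y_loom time + 6·y_steam = 82.
→ y_loom time = 8 and y_steam = 7.
Shadow price of steam = 7.

7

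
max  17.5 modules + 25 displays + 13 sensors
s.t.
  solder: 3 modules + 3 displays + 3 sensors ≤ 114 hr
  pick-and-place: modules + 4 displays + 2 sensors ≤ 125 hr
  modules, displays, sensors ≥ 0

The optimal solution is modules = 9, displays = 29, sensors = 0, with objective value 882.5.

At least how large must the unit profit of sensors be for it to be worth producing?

Check each constraint at x*: solder 114/114 (tight); pick-and-place 125/125 (tight).
Dual feasibility on the basic columns requires 3·y_solder + 1·y_pick-and-place = 17.5, 3·y_solder + 4·y_pick-and-place = 25.
Solving: y_solder = 5, y_pick-and-place = 2.5.
sensors enters the basis when its profit ≥ yᵀa₃ = 5·3 + 2.5·2 = 20.

20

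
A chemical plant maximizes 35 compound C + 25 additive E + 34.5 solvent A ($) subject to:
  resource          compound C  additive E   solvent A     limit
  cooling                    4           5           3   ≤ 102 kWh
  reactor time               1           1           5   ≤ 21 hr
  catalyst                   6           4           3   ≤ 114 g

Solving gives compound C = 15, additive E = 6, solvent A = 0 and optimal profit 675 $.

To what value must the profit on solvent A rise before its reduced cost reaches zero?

40

Binding: reactor time and catalyst. Non-binding: cooling (12 unused).
Since cooling is not tight, its dual is 0.
Dual feasibility on the basic columns requires 1·y_reactor time + 6·y_catalyst = 35, 1·y_reactor time + 4·y_catalyst = 25.
This yields shadow prices y_reactor time = 5, y_catalyst = 5.
solvent A enters the basis when its profit ≥ yᵀa₃ = 5·5 + 5·3 = 40.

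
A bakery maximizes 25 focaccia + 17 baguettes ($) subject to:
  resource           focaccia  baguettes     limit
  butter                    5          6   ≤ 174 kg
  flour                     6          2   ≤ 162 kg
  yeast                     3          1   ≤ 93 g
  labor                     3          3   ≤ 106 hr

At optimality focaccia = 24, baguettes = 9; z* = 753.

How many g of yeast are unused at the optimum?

12

yeast used = 3·24 + 1·9 = 81; slack = 93 − 81 = 12.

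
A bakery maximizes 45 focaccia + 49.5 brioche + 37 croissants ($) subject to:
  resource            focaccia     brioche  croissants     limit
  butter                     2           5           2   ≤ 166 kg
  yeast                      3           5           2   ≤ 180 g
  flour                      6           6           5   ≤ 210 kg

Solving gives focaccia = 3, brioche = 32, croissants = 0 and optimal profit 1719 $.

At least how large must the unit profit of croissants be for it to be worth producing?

38

At the optimum: butter uses 166 of 166 (binding); yeast uses 169 of 180 (slack = 11); flour uses 210 of 210 (binding).
By complementary slackness, y = 0 for the non-binding constraint.
The binding rows give the dual system: 2·y_butter + 6·y_flour = 45 and 5·y_butter + 6·y_flour = 49.5.
This yields shadow prices y_butter = 1.5, y_flour = 7.
croissants enters the basis when its profit ≥ yᵀa₃ = 1.5·2 + 7·5 = 38.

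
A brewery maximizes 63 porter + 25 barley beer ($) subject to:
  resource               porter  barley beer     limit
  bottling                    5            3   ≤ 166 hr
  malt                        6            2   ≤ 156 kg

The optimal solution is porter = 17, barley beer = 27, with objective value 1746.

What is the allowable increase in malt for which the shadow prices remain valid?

43.2

Binding constraints: bottling, malt. The basis is B = [[5,3],[6,2]] with det -8.
Per unit increase in malt, x* moves by d = (0.375, -0.625).
The basis stays optimal until barley beer reaches 0; allowable increase = 43.2 kg.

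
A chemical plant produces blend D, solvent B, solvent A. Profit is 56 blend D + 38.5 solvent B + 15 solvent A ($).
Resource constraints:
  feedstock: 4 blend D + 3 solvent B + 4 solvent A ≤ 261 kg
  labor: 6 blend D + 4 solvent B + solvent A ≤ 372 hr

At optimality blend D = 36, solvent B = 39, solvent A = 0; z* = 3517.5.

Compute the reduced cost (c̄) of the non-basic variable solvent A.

-6

At the optimum: feedstock uses 261 of 261 (binding); labor uses 372 of 372 (binding).
The binding rows give the dual system: 4·y_feedstock + 6·y_labor = 56 and 3·y_feedstock + 4·y_labor = 38.5.
→ y_feedstock = 3.5 and y_labor = 7.
Reduced cost of solvent A: c₃ − yᵀa₃ = 15 − (3.5·4 + 7·1) = 15 − 21 = -6.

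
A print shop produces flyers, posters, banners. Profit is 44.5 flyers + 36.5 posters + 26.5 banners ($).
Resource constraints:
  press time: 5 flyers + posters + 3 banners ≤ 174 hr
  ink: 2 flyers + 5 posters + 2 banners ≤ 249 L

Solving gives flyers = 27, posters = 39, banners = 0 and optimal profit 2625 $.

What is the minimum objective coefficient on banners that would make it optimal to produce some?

31.5

At the optimum: press time uses 174 of 174 (binding); ink uses 249 of 249 (binding).
Dual feasibility on the basic columns requires 5·y_press time + 2·y_ink = 44.5, 1·y_press time + 5·y_ink = 36.5.
Solving: y_press time = 6.5, y_ink = 6.
banners enters the basis when its profit ≥ yᵀa₃ = 6.5·3 + 6·2 = 31.5.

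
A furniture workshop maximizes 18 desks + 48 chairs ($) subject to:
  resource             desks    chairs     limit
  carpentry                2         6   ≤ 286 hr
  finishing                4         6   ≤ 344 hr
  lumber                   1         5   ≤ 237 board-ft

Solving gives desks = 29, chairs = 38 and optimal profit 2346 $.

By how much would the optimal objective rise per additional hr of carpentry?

7

Check each constraint at x*: carpentry 286/286 (tight); finishing 344/344 (tight); lumber 219/237 (slack 18).
Slack constraints have shadow price 0 (complementary slackness).
Dual feasibility on the basic columns requires 2·y_carpentry + 4·y_finishing = 18, 6·y_carpentry + 6·y_finishing = 48.
Solving: y_carpentry = 7, y_finishing = 1.
Shadow price of carpentry = 7.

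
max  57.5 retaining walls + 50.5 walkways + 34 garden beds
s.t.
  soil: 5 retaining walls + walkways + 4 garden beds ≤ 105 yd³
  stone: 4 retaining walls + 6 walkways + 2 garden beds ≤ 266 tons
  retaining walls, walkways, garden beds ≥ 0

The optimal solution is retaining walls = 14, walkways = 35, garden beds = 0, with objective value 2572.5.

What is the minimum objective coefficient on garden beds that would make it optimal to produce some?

37

Both soil and stone are binding at x*.
From A_Bᵀ y = c: 5·y_soil + 4·y_stone = 57.5; 1·y_soil + 6·y_stone = 50.5.
Solving: y_soil = 5.5, y_stone = 7.5.
garden beds enters the basis when its profit ≥ yᵀa₃ = 5.5·4 + 7.5·2 = 37.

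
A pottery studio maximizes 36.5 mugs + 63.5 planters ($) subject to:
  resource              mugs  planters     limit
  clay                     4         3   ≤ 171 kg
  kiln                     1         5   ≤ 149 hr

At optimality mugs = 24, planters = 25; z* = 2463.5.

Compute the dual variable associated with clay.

Both clay and kiln are binding at x*.
Dual feasibility on the basic columns requires 4·y_clay + 1·y_kiln = 36.5, 3·y_clay + 5·y_kiln = 63.5.
Solving: y_clay = 7, y_kiln = 8.5.
Shadow price of clay = 7.

7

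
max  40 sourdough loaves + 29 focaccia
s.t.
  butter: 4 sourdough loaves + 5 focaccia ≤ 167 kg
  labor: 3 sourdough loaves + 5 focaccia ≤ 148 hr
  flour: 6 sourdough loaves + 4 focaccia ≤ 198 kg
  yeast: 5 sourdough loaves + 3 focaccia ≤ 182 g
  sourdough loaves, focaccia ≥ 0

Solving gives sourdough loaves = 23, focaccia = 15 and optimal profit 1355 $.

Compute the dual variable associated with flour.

At the optimum: butter uses 167 of 167 (binding); labor uses 144 of 148 (slack = 4); flour uses 198 of 198 (binding); yeast uses 160 of 182 (slack = 22).
Slack constraints have shadow price 0 (complementary slackness).
From A_Bᵀ y = c: 4·y_butter + 6·y_flour = 40; 5·y_butter + 4·y_flour = 29.
This yields shadow prices y_butter = 1, y_flour = 6.
Shadow price of flour = 6.

6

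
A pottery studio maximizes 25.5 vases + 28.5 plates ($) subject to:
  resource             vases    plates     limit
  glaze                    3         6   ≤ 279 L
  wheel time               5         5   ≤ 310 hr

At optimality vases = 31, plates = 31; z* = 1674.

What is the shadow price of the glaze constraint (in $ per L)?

Both glaze and wheel time are binding at x*.
The binding rows give the dual system: 3·y_glaze + 5·y_wheel time = 25.5 and 6·y_glaze + 5·y_wheel time = 28.5.
This yields shadow prices y_glaze = 1, y_wheel time = 4.5.
Shadow price of glaze = 1.

1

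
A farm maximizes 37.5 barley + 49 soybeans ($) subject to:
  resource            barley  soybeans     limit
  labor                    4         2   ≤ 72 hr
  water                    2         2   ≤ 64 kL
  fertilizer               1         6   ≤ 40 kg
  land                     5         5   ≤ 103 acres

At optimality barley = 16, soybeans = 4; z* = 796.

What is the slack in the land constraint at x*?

3

land used = 5·16 + 5·4 = 100; slack = 103 − 100 = 3.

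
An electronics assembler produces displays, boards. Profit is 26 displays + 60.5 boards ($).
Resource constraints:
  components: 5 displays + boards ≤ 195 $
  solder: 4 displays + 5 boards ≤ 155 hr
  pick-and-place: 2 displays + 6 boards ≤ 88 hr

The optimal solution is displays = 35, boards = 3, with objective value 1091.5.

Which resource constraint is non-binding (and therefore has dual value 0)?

components: 178/195 (slack 17)
solder: 155/155 (binding)
pick-and-place: 88/88 (binding)
By complementary slackness, a constraint with positive slack has shadow price 0 → components.

components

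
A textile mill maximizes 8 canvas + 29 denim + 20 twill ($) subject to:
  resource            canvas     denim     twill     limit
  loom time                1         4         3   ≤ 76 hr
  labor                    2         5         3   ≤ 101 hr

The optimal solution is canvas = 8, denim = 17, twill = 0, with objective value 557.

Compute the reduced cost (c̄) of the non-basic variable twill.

-1

Check each constraint at x*: loom time 76/76 (tight); labor 101/101 (tight).
Dual feasibility on the basic columns requires 1·y_loom time + 2·y_labor = 8, 4·y_loom time + 5·y_labor = 29.
This yields shadow prices y_loom time = 6, y_labor = 1.
Reduced cost of twill: c₃ − yᵀa₃ = 20 − (6·3 + 1·3) = 20 − 21 = -1.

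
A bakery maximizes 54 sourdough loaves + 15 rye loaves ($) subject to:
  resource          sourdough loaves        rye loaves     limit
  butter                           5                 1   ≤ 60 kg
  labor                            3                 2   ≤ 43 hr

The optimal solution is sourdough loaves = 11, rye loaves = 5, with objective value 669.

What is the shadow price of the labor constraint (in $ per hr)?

3

Both butter and labor are binding at x*.
From A_Bᵀ y = c: 5·y_butter + 3·y_labor = 54; 1·y_butter + 2·y_labor = 15.
Solving: y_butter = 9, y_labor = 3.
Shadow price of labor = 3.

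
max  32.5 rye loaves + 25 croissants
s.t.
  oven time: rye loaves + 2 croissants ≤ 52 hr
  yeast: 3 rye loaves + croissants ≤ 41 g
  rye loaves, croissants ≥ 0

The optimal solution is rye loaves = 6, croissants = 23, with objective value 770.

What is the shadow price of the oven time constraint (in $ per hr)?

Check each constraint at x*: oven time 52/52 (tight); yeast 41/41 (tight).
Dual feasibility on the basic columns requires 1·y_oven time + 3·y_yeast = 32.5, 2·y_oven time + 1·y_yeast = 25.
→ y_oven time = 8.5 and y_yeast = 8.
Shadow price of oven time = 8.5.

8.5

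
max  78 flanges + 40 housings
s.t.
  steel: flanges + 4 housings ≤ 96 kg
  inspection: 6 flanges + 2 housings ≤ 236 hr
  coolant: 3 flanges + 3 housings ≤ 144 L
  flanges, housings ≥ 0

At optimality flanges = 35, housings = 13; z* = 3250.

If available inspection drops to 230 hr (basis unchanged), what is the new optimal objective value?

3193

Binding: inspection and coolant. Non-binding: steel (9 unused).
By complementary slackness, y = 0 for the non-binding constraint.
From A_Bᵀ y = c: 6·y_inspection + 3·y_coolant = 78; 2·y_inspection + 3·y_coolant = 40.
This yields shadow prices y_inspection = 9.5, y_coolant = 7.
Δz = y_inspection·Δb = 9.5 × (-6) = -57, so new z* = 3250 − 57 = 3193.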